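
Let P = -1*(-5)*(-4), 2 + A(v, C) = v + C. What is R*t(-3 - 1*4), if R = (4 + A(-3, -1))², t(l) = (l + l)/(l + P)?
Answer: 56/27 ≈ 2.0741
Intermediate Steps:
A(v, C) = -2 + C + v (A(v, C) = -2 + (v + C) = -2 + (C + v) = -2 + C + v)
P = -20 (P = 5*(-4) = -20)
t(l) = 2*l/(-20 + l) (t(l) = (l + l)/(l - 20) = (2*l)/(-20 + l) = 2*l/(-20 + l))
R = 4 (R = (4 + (-2 - 1 - 3))² = (4 - 6)² = (-2)² = 4)
R*t(-3 - 1*4) = 4*(2*(-3 - 1*4)/(-20 + (-3 - 1*4))) = 4*(2*(-3 - 4)/(-20 + (-3 - 4))) = 4*(2*(-7)/(-20 - 7)) = 4*(2*(-7)/(-27)) = 4*(2*(-7)*(-1/27)) = 4*(14/27) = 56/27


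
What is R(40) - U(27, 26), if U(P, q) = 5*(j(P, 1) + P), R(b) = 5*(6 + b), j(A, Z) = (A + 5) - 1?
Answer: -60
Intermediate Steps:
j(A, Z) = 4 + A (j(A, Z) = (5 + A) - 1 = 4 + A)
R(b) = 30 + 5*b
U(P, q) = 20 + 10*P (U(P, q) = 5*((4 + P) + P) = 5*(4 + 2*P) = 20 + 10*P)
R(40) - U(27, 26) = (30 + 5*40) - (20 + 10*27) = (30 + 200) - (20 + 270) = 230 - 1*290 = 230 - 290 = -60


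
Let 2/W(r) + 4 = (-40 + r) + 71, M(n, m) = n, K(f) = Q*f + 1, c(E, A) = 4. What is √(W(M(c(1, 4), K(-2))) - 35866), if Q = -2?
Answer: 2*I*√8616791/31 ≈ 189.38*I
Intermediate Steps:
K(f) = 1 - 2*f (K(f) = -2*f + 1 = 1 - 2*f)
W(r) = 2/(27 + r) (W(r) = 2/(-4 + ((-40 + r) + 71)) = 2/(-4 + (31 + r)) = 2/(27 + r))
√(W(M(c(1, 4), K(-2))) - 35866) = √(2/(27 + 4) - 35866) = √(2/31 - 35866) = √(-1111844/31) = 2*I*√8616791/31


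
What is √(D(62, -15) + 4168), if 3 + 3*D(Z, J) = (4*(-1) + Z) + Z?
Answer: √4207 ≈ 64.861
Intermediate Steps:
D(Z, J) = -7/3 + 2*Z/3 (D(Z, J) = -1 + ((4*(-1) + Z) + Z)/3 = -1 + ((-4 + Z) + Z)/3 = -1 + (-4 + 2*Z)/3 = -1 + (-4/3 + 2*Z/3) = -7/3 + 2*Z/3)
√(D(62, -15) + 4168) = √((-7/3 + (⅔)*62) + 4168) = √((-7/3 + 124/3) + 4168) = √(39 + 4168) = √4207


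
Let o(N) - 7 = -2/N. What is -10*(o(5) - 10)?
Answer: 34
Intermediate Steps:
o(N) = 7 - 2/N
-10*(o(5) - 10) = -10*((7 - 2/5) - 10) = -10*((7 - 2*⅕) - 10) = -10*((7 - ⅖) - 10) = -10*(33/5 - 10) = -10*(-17/5) = 34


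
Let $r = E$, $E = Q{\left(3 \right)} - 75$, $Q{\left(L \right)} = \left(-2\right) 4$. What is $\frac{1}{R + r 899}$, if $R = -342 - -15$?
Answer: $- \frac{1}{74944} \approx -1.3343 \cdot 10^{-5}$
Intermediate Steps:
$R = -327$ ($R = -342 + 15 = -327$)
$Q{\left(L \right)} = -8$
$E = -83$ ($E = -8 - 75 = -83$)
$r = -83$
$\frac{1}{R + r 899} = \frac{1}{-327 - 74617} = \frac{1}{-74944} = - \frac{1}{74944}$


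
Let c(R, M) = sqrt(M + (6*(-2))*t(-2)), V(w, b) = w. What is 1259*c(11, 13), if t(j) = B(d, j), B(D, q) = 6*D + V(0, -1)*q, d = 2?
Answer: 1259*I*sqrt(131) ≈ 14410.0*I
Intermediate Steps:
B(D, q) = 6*D (B(D, q) = 6*D + 0*q = 6*D + 0 = 6*D)
t(j) = 12 (t(j) = 6*2 = 12)
c(R, M) = sqrt(-144 + M) (c(R, M) = sqrt(M + (6*(-2))*12) = sqrt(M - 12*12) = sqrt(M - 144) = sqrt(-144 + M))
1259*c(11, 13) = 1259*sqrt(-144 + 13) = 1259*sqrt(-131) = 1259*(I*sqrt(131)) = 1259*I*sqrt(131)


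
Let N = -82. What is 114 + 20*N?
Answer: -1526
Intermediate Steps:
114 + 20*N = 114 + 20*(-82) = 114 - 1640 = -1526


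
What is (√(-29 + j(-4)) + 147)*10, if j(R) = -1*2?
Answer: 1470 + 10*I*√31 ≈ 1470.0 + 55.678*I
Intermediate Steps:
j(R) = -2
(√(-29 + j(-4)) + 147)*10 = (√(-29 - 2) + 147)*10 = (√(-31) + 147)*10 = (I*√31 + 147)*10 = (147 + I*√31)*10 = 1470 + 10*I*√31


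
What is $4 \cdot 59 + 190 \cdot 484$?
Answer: $92196$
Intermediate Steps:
$4 \cdot 59 + 190 \cdot 484 = 236 + 91960 = 92196$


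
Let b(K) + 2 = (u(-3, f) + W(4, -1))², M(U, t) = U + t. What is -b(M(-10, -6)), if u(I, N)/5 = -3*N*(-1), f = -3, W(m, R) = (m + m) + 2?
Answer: -1223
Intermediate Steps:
W(m, R) = 2 + 2*m (W(m, R) = 2*m + 2 = 2 + 2*m)
u(I, N) = 15*N (u(I, N) = 5*(-3*N*(-1)) = 5*(3*N) = 15*N)
b(K) = 1223 (b(K) = -2 + (15*(-3) + (2 + 2*4))² = -2 + (-45 + (2 + 8))² = -2 + (-45 + 10)² = -2 + (-35)² = -2 + 1225 = 1223)
-b(M(-10, -6)) = -1*1223 = -1223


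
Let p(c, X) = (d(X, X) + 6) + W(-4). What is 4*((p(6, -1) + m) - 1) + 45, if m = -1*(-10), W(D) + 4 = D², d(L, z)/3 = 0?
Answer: 153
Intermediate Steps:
d(L, z) = 0 (d(L, z) = 3*0 = 0)
W(D) = -4 + D²
p(c, X) = 18 (p(c, X) = (0 + 6) + (-4 + (-4)²) = 6 + (-4 + 16) = 6 + 12 = 18)
m = 10
4*((p(6, -1) + m) - 1) + 45 = 4*((18 + 10) - 1) + 45 = 4*(28 - 1) + 45 = 4*27 + 45 = 108 + 45 = 153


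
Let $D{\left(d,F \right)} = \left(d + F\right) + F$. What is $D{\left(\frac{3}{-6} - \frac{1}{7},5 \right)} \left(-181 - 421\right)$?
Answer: $-5633$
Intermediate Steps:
$D{\left(d,F \right)} = d + 2 F$ ($D{\left(d,F \right)} = \left(F + d\right) + F = d + 2 F$)
$D{\left(\frac{3}{-6} - \frac{1}{7},5 \right)} \left(-181 - 421\right) = \left(\left(\frac{3}{-6} - \frac{1}{7}\right) + 2 \cdot 5\right) \left(-181 - 421\right) = \left(\left(3 \left(- \frac{1}{6}\right) - \frac{1}{7}\right) + 10\right) \left(-602\right) = \left(\left(- \frac{1}{2} - \frac{1}{7}\right) + 10\right) \left(-602\right) = \left(- \frac{9}{14} + 10\right) \left(-602\right) = \frac{131}{14} \left(-602\right) = -5633$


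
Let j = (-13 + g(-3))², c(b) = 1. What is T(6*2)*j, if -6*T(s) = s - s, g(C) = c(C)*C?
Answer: 0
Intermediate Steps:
g(C) = C (g(C) = 1*C = C)
T(s) = 0 (T(s) = -(s - s)/6 = -⅙*0 = 0)
j = 256 (j = (-13 - 3)² = (-16)² = 256)
T(6*2)*j = 0*256 = 0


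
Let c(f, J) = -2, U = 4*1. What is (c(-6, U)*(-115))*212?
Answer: 48760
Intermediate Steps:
U = 4
(c(-6, U)*(-115))*212 = -2*(-115)*212 = 230*212 = 48760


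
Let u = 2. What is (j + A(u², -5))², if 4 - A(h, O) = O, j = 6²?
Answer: 2025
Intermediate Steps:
j = 36
A(h, O) = 4 - O
(j + A(u², -5))² = (36 + (4 - 1*(-5)))² = (36 + (4 + 5))² = (36 + 9)² = 45² = 2025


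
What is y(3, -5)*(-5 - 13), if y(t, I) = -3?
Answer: 54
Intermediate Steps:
y(3, -5)*(-5 - 13) = -3*(-5 - 13) = -3*(-18) = 54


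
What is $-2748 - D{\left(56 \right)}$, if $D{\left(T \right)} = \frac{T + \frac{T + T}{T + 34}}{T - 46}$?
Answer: $- \frac{619588}{225} \approx -2753.7$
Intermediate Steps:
$D{\left(T \right)} = \frac{T + \frac{2 T}{34 + T}}{-46 + T}$
$-2748 - D{\left(56 \right)} = -2748 - \frac{56 \left(36 + 56\right)}{-1564 + 56^{2} - 672} = -2748 - 56 \frac{1}{-1564 + 3136 - 672} \cdot 92 = -2748 - 56 \cdot \frac{1}{900} \cdot 92 = -2748 - \frac{1288}{225} = - \frac{619588}{225}$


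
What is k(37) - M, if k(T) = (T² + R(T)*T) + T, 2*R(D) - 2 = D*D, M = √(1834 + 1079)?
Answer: 53539/2 - √2913 ≈ 26716.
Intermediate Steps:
M = √2913 ≈ 53.972
R(D) = 1 + D²/2 (R(D) = 1 + (D*D)/2 = 1 + D²/2)
k(T) = T + T² + T*(1 + T²/2) (k(T) = (T² + (1 + T²/2)*T) + T = (T² + T*(1 + T²/2)) + T = T + T² + T*(1 + T²/2))
k(37) - M = (½)*37*(4 + 37² + 2*37) - √2913 = (½)*37*(4 + 1369 + 74) - √2913 = (½)*37*1447 - √2913 = 53539/2 - √2913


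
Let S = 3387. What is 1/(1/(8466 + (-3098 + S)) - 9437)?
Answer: -8755/82620934 ≈ -0.00010597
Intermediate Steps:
1/(1/(8466 + (-3098 + S)) - 9437) = 1/(1/(8466 + (-3098 + 3387)) - 9437) = 1/(1/(8466 + 289) - 9437) = 1/(1/8755 - 9437) = 1/(-82620934/8755) = -8755/82620934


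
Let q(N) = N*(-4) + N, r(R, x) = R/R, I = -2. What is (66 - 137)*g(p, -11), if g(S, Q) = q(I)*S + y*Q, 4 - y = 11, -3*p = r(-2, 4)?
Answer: -5325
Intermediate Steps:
r(R, x) = 1
p = -⅓ (p = -⅓*1 = -⅓ ≈ -0.33333)
q(N) = -3*N (q(N) = -4*N + N = -3*N)
y = -7 (y = 4 - 1*11 = 4 - 11 = -7)
g(S, Q) = -7*Q + 6*S (g(S, Q) = (-3*(-2))*S - 7*Q = 6*S - 7*Q = -7*Q + 6*S)
(66 - 137)*g(p, -11) = (66 - 137)*(-7*(-11) + 6*(-⅓)) = -71*(77 - 2) = -71*75 = -5325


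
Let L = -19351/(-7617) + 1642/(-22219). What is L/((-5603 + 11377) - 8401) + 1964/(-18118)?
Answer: -440377978600367/4027622858459139 ≈ -0.10934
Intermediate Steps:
L = 417452755/169242123 (L = -19351*(-1/7617) + 1642*(-1/22219) = 19351/7617 - 1642/22219 = 417452755/169242123 ≈ 2.4666)
L/((-5603 + 11377) - 8401) + 1964/(-18118) = 417452755/(169242123*((-5603 + 11377) - 8401)) + 1964/(-18118) = 417452755/(169242123*(5774 - 8401)) + 1964*(-1/18118) = (417452755/169242123)/(-2627) - 982/9059 = (417452755/169242123)*(-1/2627) - 982/9059 = -417452755/444599057121 - 982/9059 = -440377978600367/4027622858459139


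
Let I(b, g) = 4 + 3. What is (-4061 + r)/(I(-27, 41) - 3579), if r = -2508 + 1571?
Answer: 2499/1786 ≈ 1.3992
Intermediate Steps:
I(b, g) = 7
r = -937
(-4061 + r)/(I(-27, 41) - 3579) = (-4061 - 937)/(7 - 3579) = -4998/(-3572) = -4998*(-1/3572) = 2499/1786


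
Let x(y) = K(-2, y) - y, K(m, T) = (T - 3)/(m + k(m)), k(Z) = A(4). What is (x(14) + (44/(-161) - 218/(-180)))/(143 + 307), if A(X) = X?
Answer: -27394/1630125 ≈ -0.016805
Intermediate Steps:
k(Z) = 4
K(m, T) = (-3 + T)/(4 + m) (K(m, T) = (T - 3)/(m + 4) = (-3 + T)/(4 + m))
x(y) = -3/2 - y/2 (x(y) = (-3 + y)/(4 - 2) - y = (-3 + y)/2 - y = (-3/2 + y/2) - y = -3/2 - y/2)
(x(14) + (44/(-161) - 218/(-180)))/(143 + 307) = ((-3/2 - 1/2*14) + (44/(-161) - 218/(-180)))/(143 + 307) = ((-3/2 - 7) + (44*(-1/161) - 218*(-1/180)))/450 = (-17/2 + (-44/161 + 109/90))*(1/450) = (-17/2 + 13589/14490)*(1/450) = -54788/7245*1/450 = -27394/1630125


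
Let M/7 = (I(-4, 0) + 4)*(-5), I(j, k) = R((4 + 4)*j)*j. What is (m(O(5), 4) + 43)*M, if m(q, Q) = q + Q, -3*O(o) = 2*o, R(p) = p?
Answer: -201740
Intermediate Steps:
I(j, k) = 8*j² (I(j, k) = ((4 + 4)*j)*j = (8*j)*j = 8*j²)
O(o) = -2*o/3
m(q, Q) = Q + q
M = -4620 (M = 7*((8*(-4)² + 4)*(-5)) = 7*((8*16 + 4)*(-5)) = 7*((128 + 4)*(-5)) = 7*(132*(-5)) = 7*(-660) = -4620)
(m(O(5), 4) + 43)*M = ((4 - ⅔*5) + 43)*(-4620) = ((4 - 10/3) + 43)*(-4620) = (⅔ + 43)*(-4620) = (131/3)*(-4620) = -201740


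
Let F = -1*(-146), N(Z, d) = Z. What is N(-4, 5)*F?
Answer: -584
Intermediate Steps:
F = 146
N(-4, 5)*F = -4*146 = -584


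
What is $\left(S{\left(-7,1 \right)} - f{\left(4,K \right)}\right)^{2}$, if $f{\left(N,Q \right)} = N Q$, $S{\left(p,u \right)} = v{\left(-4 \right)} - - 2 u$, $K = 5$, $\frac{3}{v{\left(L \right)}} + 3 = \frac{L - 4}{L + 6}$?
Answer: $\frac{16641}{49} \approx 339.61$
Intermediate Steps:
$v{\left(L \right)} = \frac{3}{-3 + \frac{-4 + L}{6 + L}}$ ($v{\left(L \right)} = \frac{3}{-3 + \frac{L - 4}{L + 6}} = \frac{3}{-3 + \frac{-4 + L}{6 + L}}$)
$S{\left(p,u \right)} = - \frac{3}{7} + 2 u$ ($S{\left(p,u \right)} = \frac{3 \left(-6 - -4\right)}{2 \left(11 - 4\right)} - - 2 u = \frac{3 \left(-6 + 4\right)}{2 \cdot 7} + 2 u = \frac{3}{2} \cdot \frac{1}{7} \left(-2\right) + 2 u = - \frac{3}{7} + 2 u$)
$\left(S{\left(-7,1 \right)} - f{\left(4,K \right)}\right)^{2} = \left(\left(- \frac{3}{7} + 2 \cdot 1\right) - 4 \cdot 5\right)^{2} = \left(\left(- \frac{3}{7} + 2\right) - 20\right)^{2} = \left(\frac{11}{7} - 20\right)^{2} = \left(- \frac{129}{7}\right)^{2} = \frac{16641}{49}$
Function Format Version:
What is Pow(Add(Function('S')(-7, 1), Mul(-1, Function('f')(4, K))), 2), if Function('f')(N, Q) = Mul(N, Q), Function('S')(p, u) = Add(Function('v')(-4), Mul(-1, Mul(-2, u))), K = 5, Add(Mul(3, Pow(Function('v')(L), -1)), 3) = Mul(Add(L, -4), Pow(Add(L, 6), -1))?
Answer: Rational(16641, 49) ≈ 339.61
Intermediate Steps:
Function('v')(L) = Mul(3, Pow(Add(-3, Mul(Pow(Add(6, L), -1), Add(-4, L))), -1)) (Function('v')(L) = Mul(3, Pow(Add(-3, Mul(Add(L, -4), Pow(Add(L, 6), -1))), -1)) = Mul(3, Pow(Add(-3, Mul(Add(-4, L), Pow(Add(6, L), -1))), -1)) = Mul(3, Pow(Add(-3, Mul(Pow(Add(6, L), -1), Add(-4, L))), -1)))
Function('S')(p, u) = Add(Rational(-3, 7), Mul(2, u)) (Function('S')(p, u) = Add(Mul(Rational(3, 2), Pow(Add(11, -4), -1), Add(-6, Mul(-1, -4))), Mul(-1, Mul(-2, u))) = Add(Mul(Rational(3, 2), Pow(7, -1), Add(-6, 4)), Mul(2, u)) = Add(Mul(Rational(3, 2), Rational(1, 7), -2), Mul(2, u)) = Add(Rational(-3, 7), Mul(2, u)))
Pow(Add(Function('S')(-7, 1), Mul(-1, Function('f')(4, K))), 2) = Pow(Add(Add(Rational(-3, 7), Mul(2, 1)), Mul(-1, Mul(4, 5))), 2) = Pow(Add(Add(Rational(-3, 7), 2), Mul(-1, 20)), 2) = Pow(Add(Rational(11, 7), -20), 2) = Pow(Rational(-129, 7), 2) = Rational(16641, 49)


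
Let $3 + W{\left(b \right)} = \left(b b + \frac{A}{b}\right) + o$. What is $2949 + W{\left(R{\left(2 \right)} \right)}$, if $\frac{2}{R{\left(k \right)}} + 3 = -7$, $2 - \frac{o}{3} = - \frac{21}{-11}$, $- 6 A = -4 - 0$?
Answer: $\frac{2427958}{825} \approx 2943.0$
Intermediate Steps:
$A = \frac{2}{3}$ ($A = - \frac{-4 - 0}{6} = - \frac{-4 + 0}{6} = \left(- \frac{1}{6}\right) \left(-4\right) = \frac{2}{3} \approx 0.66667$)
$o = \frac{3}{11}$ ($o = 6 - 3 \left(- \frac{21}{-11}\right) = 6 - 3 \left(\left(-21\right) \left(- \frac{1}{11}\right)\right) = 6 - \frac{63}{11} = \frac{3}{11} \approx 0.27273$)
$R{\left(k \right)} = - \frac{1}{5}$ ($R{\left(k \right)} = \frac{2}{-3 - 7} = \frac{2}{-10} = 2 \left(- \frac{1}{10}\right) = - \frac{1}{5}$)
$W{\left(b \right)} = - \frac{30}{11} + b^{2} + \frac{2}{3 b}$ ($W{\left(b \right)} = -3 + \left(\left(b b + \frac{2}{3 b}\right) + \frac{3}{11}\right) = -3 + \left(\left(b^{2} + \frac{2}{3 b}\right) + \frac{3}{11}\right) = -3 + \left(\frac{3}{11} + b^{2} + \frac{2}{3 b}\right) = - \frac{30}{11} + b^{2} + \frac{2}{3 b}$)
$2949 + W{\left(R{\left(2 \right)} \right)} = 2949 + \left(- \frac{30}{11} + \left(- \frac{1}{5}\right)^{2} + \frac{2}{3 \left(- \frac{1}{5}\right)}\right) = 2949 + \left(- \frac{30}{11} + \frac{1}{25} + \frac{2}{3} \left(-5\right)\right) = 2949 - \frac{4967}{825} = \frac{2427958}{825}$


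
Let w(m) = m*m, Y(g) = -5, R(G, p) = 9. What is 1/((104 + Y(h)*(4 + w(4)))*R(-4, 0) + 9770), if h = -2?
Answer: 1/9806 ≈ 0.00010198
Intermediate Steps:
w(m) = m²
1/((104 + Y(h)*(4 + w(4)))*R(-4, 0) + 9770) = 1/((104 - 5*(4 + 4²))*9 + 9770) = 1/((104 - 5*(4 + 16))*9 + 9770) = 1/((104 - 5*20)*9 + 9770) = 1/((104 - 100)*9 + 9770) = 1/(4*9 + 9770) = 1/(36 + 9770) = 1/9806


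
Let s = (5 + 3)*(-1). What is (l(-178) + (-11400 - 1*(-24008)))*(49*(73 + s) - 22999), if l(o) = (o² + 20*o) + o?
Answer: -803536956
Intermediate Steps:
s = -8 (s = 8*(-1) = -8)
l(o) = o² + 21*o
(l(-178) + (-11400 - 1*(-24008)))*(49*(73 + s) - 22999) = (-178*(21 - 178) + (-11400 - 1*(-24008)))*(49*(73 - 8) - 22999) = (-178*(-157) + (-11400 + 24008))*(49*65 - 22999) = (27946 + 12608)*(3185 - 22999) = 40554*(-19814) = -803536956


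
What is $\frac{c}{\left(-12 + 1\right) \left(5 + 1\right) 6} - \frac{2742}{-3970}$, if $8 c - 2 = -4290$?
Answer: $\frac{401719}{196515} \approx 2.0442$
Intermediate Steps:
$c = -536$ ($c = \frac{1}{4} + \frac{1}{8} \left(-4290\right) = \frac{1}{4} - \frac{2145}{4} = -536$)
$\frac{c}{\left(-12 + 1\right) \left(5 + 1\right) 6} - \frac{2742}{-3970} = - \frac{536}{\left(-12 + 1\right) \left(5 + 1\right) 6} - \frac{2742}{-3970} = - \frac{536}{\left(-11\right) 6 \cdot 6} - - \frac{1371}{1985} = - \frac{536}{\left(-11\right) 36} + \frac{1371}{1985} = - \frac{536}{-396} + \frac{1371}{1985} = \left(-536\right) \left(- \frac{1}{396}\right) + \frac{1371}{1985} = \frac{134}{99} + \frac{1371}{1985} = \frac{401719}{196515}$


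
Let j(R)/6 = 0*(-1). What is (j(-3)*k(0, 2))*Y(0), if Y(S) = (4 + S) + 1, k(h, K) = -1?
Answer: 0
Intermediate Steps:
j(R) = 0 (j(R) = 6*(0*(-1)) = 6*0 = 0)
Y(S) = 5 + S
(j(-3)*k(0, 2))*Y(0) = (0*(-1))*(5 + 0) = 0*5 = 0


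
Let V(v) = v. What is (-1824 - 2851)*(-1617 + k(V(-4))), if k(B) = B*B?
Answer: 7484675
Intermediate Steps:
k(B) = B**2
(-1824 - 2851)*(-1617 + k(V(-4))) = (-1824 - 2851)*(-1617 + (-4)**2) = -4675*(-1617 + 16) = -4675*(-1601) = 7484675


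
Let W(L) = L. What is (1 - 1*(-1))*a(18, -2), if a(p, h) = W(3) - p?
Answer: -30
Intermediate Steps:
a(p, h) = 3 - p
(1 - 1*(-1))*a(18, -2) = (1 - 1*(-1))*(3 - 1*18) = (1 + 1)*(3 - 18) = 2*(-15) = -30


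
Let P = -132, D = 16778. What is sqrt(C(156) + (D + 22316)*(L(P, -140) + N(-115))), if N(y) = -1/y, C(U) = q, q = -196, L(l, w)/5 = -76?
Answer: I*sqrt(196464993290)/115 ≈ 3854.3*I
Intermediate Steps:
L(l, w) = -380 (L(l, w) = 5*(-76) = -380)
C(U) = -196
sqrt(C(156) + (D + 22316)*(L(P, -140) + N(-115))) = sqrt(-196 + (16778 + 22316)*(-380 - 1/(-115))) = sqrt(-196 + 39094*(-380 - 1*(-1/115))) = sqrt(-196 + 39094*(-380 + 1/115)) = sqrt(-196 + 39094*(-43699/115)) = sqrt(-196 - 1708368706/115) = sqrt(-1708391246/115) = I*sqrt(196464993290)/115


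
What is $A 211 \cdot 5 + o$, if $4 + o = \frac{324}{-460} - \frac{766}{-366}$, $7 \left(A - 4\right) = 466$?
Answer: $\frac{10967637944}{147315} \approx 74450.0$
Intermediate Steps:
$A = \frac{494}{7}$ ($A = 4 + \frac{1}{7} \cdot 466 = 4 + \frac{466}{7} = \frac{494}{7} \approx 70.571$)
$o = - \frac{54958}{21045}$ ($o = -4 + \left(\frac{324}{-460} - \frac{766}{-366}\right) = -4 + \left(324 \left(- \frac{1}{460}\right) - - \frac{383}{183}\right) = -4 + \left(- \frac{81}{115} + \frac{383}{183}\right) = -4 + \frac{29222}{21045} = - \frac{54958}{21045} \approx -2.6115$)
$A 211 \cdot 5 + o = \frac{494 \cdot 211 \cdot 5}{7} - \frac{54958}{21045} = \frac{494}{7} \cdot 1055 - \frac{54958}{21045} = \frac{521170}{7} - \frac{54958}{21045} = \frac{10967637944}{147315}$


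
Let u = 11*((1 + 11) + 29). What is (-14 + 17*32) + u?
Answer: 981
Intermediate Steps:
u = 451 (u = 11*(12 + 29) = 11*41 = 451)
(-14 + 17*32) + u = (-14 + 17*32) + 451 = (-14 + 544) + 451 = 530 + 451 = 981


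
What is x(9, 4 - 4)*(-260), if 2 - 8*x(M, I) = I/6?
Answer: -65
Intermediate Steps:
x(M, I) = ¼ - I/48 (x(M, I) = ¼ - I/(8*6) = ¼ - I/48)
x(9, 4 - 4)*(-260) = (¼ - (4 - 4)/48)*(-260) = (¼ - 1/48*0)*(-260) = (¼ + 0)*(-260) = (¼)*(-260) = -65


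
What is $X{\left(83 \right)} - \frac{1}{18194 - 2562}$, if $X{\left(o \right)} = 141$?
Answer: $\frac{2204111}{15632} \approx 141.0$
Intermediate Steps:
$X{\left(83 \right)} - \frac{1}{18194 - 2562} = 141 - \frac{1}{18194 - 2562} = 141 - \frac{1}{15632} = \frac{2204111}{15632}$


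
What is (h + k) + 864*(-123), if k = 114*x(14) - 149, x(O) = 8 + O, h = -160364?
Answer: -264277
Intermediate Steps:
k = 2359 (k = 114*(8 + 14) - 149 = 114*22 - 149 = 2508 - 149 = 2359)
(h + k) + 864*(-123) = (-160364 + 2359) + 864*(-123) = -158005 - 106272 = -264277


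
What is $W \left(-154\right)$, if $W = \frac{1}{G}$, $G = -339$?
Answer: $\frac{154}{339} \approx 0.45428$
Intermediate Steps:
$W = - \frac{1}{339}$ ($W = \frac{1}{-339} = - \frac{1}{339} \approx -0.0029499$)
$W \left(-154\right) = \left(- \frac{1}{339}\right) \left(-154\right) = \frac{154}{339}$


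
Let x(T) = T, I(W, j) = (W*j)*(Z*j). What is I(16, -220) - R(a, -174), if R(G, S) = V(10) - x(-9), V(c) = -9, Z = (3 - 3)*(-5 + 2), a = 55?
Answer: 0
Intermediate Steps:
Z = 0 (Z = 0*(-3) = 0)
I(W, j) = 0 (I(W, j) = (W*j)*(0*j) = (W*j)*0 = 0)
R(G, S) = 0 (R(G, S) = -9 - 1*(-9) = -9 + 9 = 0)
I(16, -220) - R(a, -174) = 0 - 1*0 = 0 + 0 = 0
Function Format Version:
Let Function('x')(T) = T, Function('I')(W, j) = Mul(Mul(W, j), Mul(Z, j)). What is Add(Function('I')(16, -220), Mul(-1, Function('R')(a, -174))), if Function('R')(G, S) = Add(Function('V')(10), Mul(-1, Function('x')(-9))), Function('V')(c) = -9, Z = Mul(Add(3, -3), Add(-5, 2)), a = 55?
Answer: 0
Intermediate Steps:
Z = 0 (Z = Mul(0, -3) = 0)
Function('I')(W, j) = 0 (Function('I')(W, j) = Mul(Mul(W, j), Mul(0, j)) = Mul(Mul(W, j), 0) = 0)
Function('R')(G, S) = 0 (Function('R')(G, S) = Add(-9, Mul(-1, -9)) = Add(-9, 9) = 0)
Add(Function('I')(16, -220), Mul(-1, Function('R')(a, -174))) = Add(0, Mul(-1, 0)) = Add(0, 0) = 0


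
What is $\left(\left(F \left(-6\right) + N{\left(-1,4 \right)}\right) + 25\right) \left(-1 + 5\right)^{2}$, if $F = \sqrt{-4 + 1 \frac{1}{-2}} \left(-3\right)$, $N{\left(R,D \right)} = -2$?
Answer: $368 + 432 i \sqrt{2} \approx 368.0 + 610.94 i$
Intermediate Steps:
$F = - \frac{9 i \sqrt{2}}{2}$ ($F = \sqrt{-4 + 1 \left(- \frac{1}{2}\right)} \left(-3\right) = \sqrt{-4 - \frac{1}{2}} \left(-3\right) = \sqrt{- \frac{9}{2}} \left(-3\right) = \frac{3 i \sqrt{2}}{2} \left(-3\right) = - \frac{9 i \sqrt{2}}{2} \approx - 6.364 i$)
$\left(\left(F \left(-6\right) + N{\left(-1,4 \right)}\right) + 25\right) \left(-1 + 5\right)^{2} = \left(\left(- \frac{9 i \sqrt{2}}{2} \left(-6\right) - 2\right) + 25\right) \left(-1 + 5\right)^{2} = \left(\left(27 i \sqrt{2} - 2\right) + 25\right) 4^{2} = \left(\left(-2 + 27 i \sqrt{2}\right) + 25\right) 16 = \left(23 + 27 i \sqrt{2}\right) 16 = 368 + 432 i \sqrt{2}$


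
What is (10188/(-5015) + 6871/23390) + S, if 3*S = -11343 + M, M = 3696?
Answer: -59840741181/23460170 ≈ -2550.7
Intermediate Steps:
S = -2549 (S = (-11343 + 3696)/3 = (⅓)*(-7647) = -2549)
(10188/(-5015) + 6871/23390) + S = (10188/(-5015) + 6871/23390) - 2549 = (10188*(-1/5015) + 6871*(1/23390)) - 2549 = (-10188/5015 + 6871/23390) - 2549 = -40767851/23460170 - 2549 = -59840741181/23460170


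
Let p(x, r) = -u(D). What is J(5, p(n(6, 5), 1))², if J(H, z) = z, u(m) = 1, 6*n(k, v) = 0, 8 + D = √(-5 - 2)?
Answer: 1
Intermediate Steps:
D = -8 + I*√7 (D = -8 + √(-5 - 2) = -8 + √(-7) = -8 + I*√7 ≈ -8.0 + 2.6458*I)
n(k, v) = 0 (n(k, v) = (⅙)*0 = 0)
p(x, r) = -1 (p(x, r) = -1*1 = -1)
J(5, p(n(6, 5), 1))² = (-1)² = 1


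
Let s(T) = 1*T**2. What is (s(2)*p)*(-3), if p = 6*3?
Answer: -216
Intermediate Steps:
s(T) = T**2
p = 18
(s(2)*p)*(-3) = (2**2*18)*(-3) = (4*18)*(-3) = 72*(-3) = -216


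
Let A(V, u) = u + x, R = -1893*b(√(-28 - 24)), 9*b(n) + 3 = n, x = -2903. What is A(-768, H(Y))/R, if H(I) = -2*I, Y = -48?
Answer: -25263/38491 - 16842*I*√13/38491 ≈ -0.65633 - 1.5776*I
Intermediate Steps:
b(n) = -⅓ + n/9
R = 631 - 1262*I*√13/3 (R = -1893*(-⅓ + √(-28 - 24)/9) = -1893*(-⅓ + √(-52)/9) = -1893*(-⅓ + (2*I*√13)/9) = -1893*(-⅓ + 2*I*√13/9) = 631 - 1262*I*√13/3 ≈ 631.0 - 1516.7*I)
A(V, u) = -2903 + u (A(V, u) = u - 2903 = -2903 + u)
A(-768, H(Y))/R = (-2903 - 2*(-48))/(631 - 1262*I*√13/3) = (-2903 + 96)/(631 - 1262*I*√13/3) = -2807/(631 - 1262*I*√13/3)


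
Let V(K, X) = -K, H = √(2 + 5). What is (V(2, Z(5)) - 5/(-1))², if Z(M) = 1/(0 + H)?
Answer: 9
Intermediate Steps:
H = √7 ≈ 2.6458
Z(M) = √7/7 (Z(M) = 1/(0 + √7) = 1/(√7) = √7/7)
(V(2, Z(5)) - 5/(-1))² = (-1*2 - 5/(-1))² = (-2 - 5*(-1))² = (-2 + 5)² = 3² = 9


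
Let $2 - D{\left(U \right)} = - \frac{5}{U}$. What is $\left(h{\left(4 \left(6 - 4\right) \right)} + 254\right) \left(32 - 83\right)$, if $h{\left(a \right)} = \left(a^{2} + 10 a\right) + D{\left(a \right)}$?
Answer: $- \frac{163455}{8} \approx -20432.0$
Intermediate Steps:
$D{\left(U \right)} = 2 + \frac{5}{U}$ ($D{\left(U \right)} = 2 - - \frac{5}{U} = 2 + \frac{5}{U}$)
$h{\left(a \right)} = 2 + a^{2} + \frac{5}{a} + 10 a$ ($h{\left(a \right)} = \left(a^{2} + 10 a\right) + \left(2 + \frac{5}{a}\right) = 2 + a^{2} + \frac{5}{a} + 10 a$)
$\left(h{\left(4 \left(6 - 4\right) \right)} + 254\right) \left(32 - 83\right) = \left(\left(2 + \left(4 \left(6 - 4\right)\right)^{2} + \frac{5}{4 \left(6 - 4\right)} + 10 \cdot 4 \left(6 - 4\right)\right) + 254\right) \left(32 - 83\right) = \left(\left(2 + \left(4 \cdot 2\right)^{2} + \frac{5}{4 \cdot 2} + 10 \cdot 4 \cdot 2\right) + 254\right) \left(32 - 83\right) = \left(\left(2 + 8^{2} + \frac{5}{8} + 10 \cdot 8\right) + 254\right) \left(-51\right) = \left(\left(2 + 64 + 5 \cdot \frac{1}{8} + 80\right) + 254\right) \left(-51\right) = \left(\left(2 + 64 + \frac{5}{8} + 80\right) + 254\right) \left(-51\right) = \left(\frac{1173}{8} + 254\right) \left(-51\right) = \frac{3205}{8} \left(-51\right) = - \frac{163455}{8}$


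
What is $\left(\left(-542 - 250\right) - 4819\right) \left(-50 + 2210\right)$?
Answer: $-12119760$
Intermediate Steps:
$\left(\left(-542 - 250\right) - 4819\right) \left(-50 + 2210\right) = \left(\left(-542 - 250\right) - 4819\right) 2160 = \left(-792 - 4819\right) 2160 = \left(-5611\right) 2160 = -12119760$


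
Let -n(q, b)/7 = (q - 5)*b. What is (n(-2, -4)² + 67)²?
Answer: 1480941289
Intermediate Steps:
n(q, b) = -7*b*(-5 + q) (n(q, b) = -7*(q - 5)*b = -7*(-5 + q)*b = -7*b*(-5 + q))
(n(-2, -4)² + 67)² = ((7*(-4)*(5 - 1*(-2)))² + 67)² = ((7*(-4)*(5 + 2))² + 67)² = ((7*(-4)*7)² + 67)² = ((-196)² + 67)² = (38416 + 67)² = 38483² = 1480941289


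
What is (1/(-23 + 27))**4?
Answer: 1/256 ≈ 0.0039063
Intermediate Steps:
(1/(-23 + 27))**4 = (1/4)**4 = 1/256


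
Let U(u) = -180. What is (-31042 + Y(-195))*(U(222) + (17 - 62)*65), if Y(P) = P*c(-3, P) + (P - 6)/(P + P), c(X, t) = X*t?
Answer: 11715253803/26 ≈ 4.5059e+8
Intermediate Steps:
Y(P) = -3*P² + (-6 + P)/(2*P) (Y(P) = P*(-3*P) + (P - 6)/(P + P) = -3*P² + (-6 + P)/((2*P)) = -3*P² + (-6 + P)*(1/(2*P)) = -3*P² + (-6 + P)/(2*P))
(-31042 + Y(-195))*(U(222) + (17 - 62)*65) = (-31042 + (½)*(-6 - 195 - 6*(-195)³)/(-195))*(-180 + (17 - 62)*65) = (-31042 + (½)*(-1/195)*(-6 - 195 - 6*(-7414875)))*(-180 - 45*65) = (-31042 + (½)*(-1/195)*(-6 - 195 + 44489250))*(-180 - 2925) = (-31042 + (½)*(-1/195)*44489049)*(-3105) = (-31042 - 14829683/130)*(-3105) = -18865143/130*(-3105) = 11715253803/26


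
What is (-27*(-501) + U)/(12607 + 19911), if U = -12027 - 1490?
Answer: 5/16259 ≈ 0.00030752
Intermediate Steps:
U = -13517
(-27*(-501) + U)/(12607 + 19911) = (-27*(-501) - 13517)/(12607 + 19911) = (13527 - 13517)/32518 = 10*(1/32518) = 5/16259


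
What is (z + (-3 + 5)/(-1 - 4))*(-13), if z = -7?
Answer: 481/5 ≈ 96.200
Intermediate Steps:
(z + (-3 + 5)/(-1 - 4))*(-13) = (-7 + (-3 + 5)/(-1 - 4))*(-13) = (-7 + 2/(-5))*(-13) = (-7 + 2*(-⅕))*(-13) = (-7 - ⅖)*(-13) = -37/5*(-13) = 481/5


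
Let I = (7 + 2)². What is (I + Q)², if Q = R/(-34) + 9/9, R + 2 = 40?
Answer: 1890625/289 ≈ 6542.0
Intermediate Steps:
R = 38 (R = -2 + 40 = 38)
I = 81 (I = 9² = 81)
Q = -2/17 (Q = 38/(-34) + 9/9 = 38*(-1/34) + 9*(⅑) = -19/17 + 1 = -2/17 ≈ -0.11765)
(I + Q)² = (81 - 2/17)² = (1375/17)² = 1890625/289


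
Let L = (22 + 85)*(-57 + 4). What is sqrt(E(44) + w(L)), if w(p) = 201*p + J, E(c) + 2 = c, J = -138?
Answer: 3*I*sqrt(126663) ≈ 1067.7*I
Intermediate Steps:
E(c) = -2 + c
L = -5671 (L = 107*(-53) = -5671)
w(p) = -138 + 201*p (w(p) = 201*p - 138 = -138 + 201*p)
sqrt(E(44) + w(L)) = sqrt((-2 + 44) + (-138 + 201*(-5671))) = sqrt(42 + (-138 - 1139871)) = sqrt(42 - 1140009) = sqrt(-1139967) = 3*I*sqrt(126663)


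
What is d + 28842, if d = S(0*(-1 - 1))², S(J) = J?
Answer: 28842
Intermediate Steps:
d = 0 (d = (0*(-1 - 1))² = (0*(-2))² = 0² = 0)
d + 28842 = 0 + 28842 = 28842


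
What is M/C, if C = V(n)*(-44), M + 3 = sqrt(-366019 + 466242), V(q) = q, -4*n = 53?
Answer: -3/583 + sqrt(100223)/583 ≈ 0.53787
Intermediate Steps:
n = -53/4 (n = -1/4*53 = -53/4 ≈ -13.250)
M = -3 + sqrt(100223) (M = -3 + sqrt(-366019 + 466242) = -3 + sqrt(100223) ≈ 313.58)
C = 583 (C = -53/4*(-44) = 583)
M/C = (-3 + sqrt(100223))/583 = (-3 + sqrt(100223))*(1/583) = -3/583 + sqrt(100223)/583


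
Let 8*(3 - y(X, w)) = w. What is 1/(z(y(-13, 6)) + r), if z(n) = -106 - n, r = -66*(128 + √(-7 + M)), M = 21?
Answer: -136900/1170374881 + 1056*√14/1170374881 ≈ -0.00011360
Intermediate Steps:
y(X, w) = 3 - w/8
r = -8448 - 66*√14 (r = -66*(128 + √(-7 + 21)) = -66*(128 + √14) = -8448 - 66*√14 ≈ -8695.0)
1/(z(y(-13, 6)) + r) = 1/((-106 - (3 - ⅛*6)) + (-8448 - 66*√14)) = 1/((-106 - (3 - ¾)) + (-8448 - 66*√14)) = 1/((-106 - 1*9/4) + (-8448 - 66*√14)) = 1/((-106 - 9/4) + (-8448 - 66*√14)) = 1/(-433/4 + (-8448 - 66*√14)) = 1/(-34225/4 - 66*√14)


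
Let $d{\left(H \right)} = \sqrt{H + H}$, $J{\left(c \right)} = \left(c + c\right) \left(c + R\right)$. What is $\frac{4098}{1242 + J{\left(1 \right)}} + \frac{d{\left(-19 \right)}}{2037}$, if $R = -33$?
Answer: $\frac{2049}{589} + \frac{i \sqrt{38}}{2037} \approx 3.4788 + 0.0030262 i$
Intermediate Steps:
$J{\left(c \right)} = 2 c \left(-33 + c\right)$ ($J{\left(c \right)} = \left(c + c\right) \left(c - 33\right) = 2 c \left(-33 + c\right)$)
$d{\left(H \right)} = \sqrt{2} \sqrt{H}$ ($d{\left(H \right)} = \sqrt{2 H} = \sqrt{2} \sqrt{H}$)
$\frac{4098}{1242 + J{\left(1 \right)}} + \frac{d{\left(-19 \right)}}{2037} = \frac{4098}{1242 + 2 \cdot 1 \left(-33 + 1\right)} + \frac{\sqrt{2} \sqrt{-19}}{2037} = \frac{4098}{1242 + 2 \cdot 1 \left(-32\right)} + \sqrt{2} i \sqrt{19} \cdot \frac{1}{2037} = \frac{4098}{1242 - 64} + i \sqrt{38} \cdot \frac{1}{2037} = \frac{4098}{1178} + \frac{i \sqrt{38}}{2037} = 4098 \cdot \frac{1}{1178} + \frac{i \sqrt{38}}{2037} = \frac{2049}{589} + \frac{i \sqrt{38}}{2037}$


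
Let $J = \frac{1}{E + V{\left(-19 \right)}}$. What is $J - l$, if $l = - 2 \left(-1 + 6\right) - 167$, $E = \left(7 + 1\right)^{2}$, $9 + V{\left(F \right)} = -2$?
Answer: $\frac{9382}{53} \approx 177.02$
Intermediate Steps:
$V{\left(F \right)} = -11$ ($V{\left(F \right)} = -9 - 2 = -11$)
$E = 64$ ($E = 8^{2} = 64$)
$J = \frac{1}{53}$ ($J = \frac{1}{64 - 11} = \frac{1}{53} \approx 0.018868$)
$l = -177$ ($l = \left(-2\right) 5 - 167 = -10 - 167 = -177$)
$J - l = \frac{1}{53} - -177 = \frac{1}{53} + 177 = \frac{9382}{53}$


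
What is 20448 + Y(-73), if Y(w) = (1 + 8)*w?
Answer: 19791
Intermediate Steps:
Y(w) = 9*w
20448 + Y(-73) = 20448 + 9*(-73) = 20448 - 657 = 19791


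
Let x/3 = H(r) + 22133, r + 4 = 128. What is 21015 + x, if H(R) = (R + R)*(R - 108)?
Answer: 99318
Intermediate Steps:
r = 124 (r = -4 + 128 = 124)
H(R) = 2*R*(-108 + R) (H(R) = (2*R)*(-108 + R) = 2*R*(-108 + R))
x = 78303 (x = 3*(2*124*(-108 + 124) + 22133) = 3*(2*124*16 + 22133) = 3*(3968 + 22133) = 3*26101 = 78303)
21015 + x = 21015 + 78303 = 99318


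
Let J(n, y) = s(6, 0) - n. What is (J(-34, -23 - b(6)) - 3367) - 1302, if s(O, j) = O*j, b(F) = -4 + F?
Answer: -4635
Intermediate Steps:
J(n, y) = -n (J(n, y) = 6*0 - n = 0 - n = -n)
(J(-34, -23 - b(6)) - 3367) - 1302 = (-1*(-34) - 3367) - 1302 = (34 - 3367) - 1302 = -3333 - 1302 = -4635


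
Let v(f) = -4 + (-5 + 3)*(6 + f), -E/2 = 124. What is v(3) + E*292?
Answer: -72438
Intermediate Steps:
E = -248 (E = -2*124 = -248)
v(f) = -16 - 2*f (v(f) = -4 - 2*(6 + f) = -4 + (-12 - 2*f) = -16 - 2*f)
v(3) + E*292 = (-16 - 2*3) - 248*292 = (-16 - 6) - 72416 = -22 - 72416 = -72438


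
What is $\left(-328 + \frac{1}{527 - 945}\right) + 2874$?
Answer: $\frac{1064227}{418} \approx 2546.0$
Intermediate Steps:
$\left(-328 + \frac{1}{527 - 945}\right) + 2874 = \left(-328 + \frac{1}{-418}\right) + 2874 = \left(-328 - \frac{1}{418}\right) + 2874 = - \frac{137105}{418} + 2874 = \frac{1064227}{418}$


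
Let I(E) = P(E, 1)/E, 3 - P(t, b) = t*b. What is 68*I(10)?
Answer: -238/5 ≈ -47.600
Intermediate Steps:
P(t, b) = 3 - b*t (P(t, b) = 3 - t*b = 3 - b*t)
I(E) = (3 - E)/E (I(E) = (3 - 1*1*E)/E = (3 - E)/E)
68*I(10) = 68*((3 - 1*10)/10) = 68*((3 - 10)/10) = 68*((⅒)*(-7)) = 68*(-7/10) = -238/5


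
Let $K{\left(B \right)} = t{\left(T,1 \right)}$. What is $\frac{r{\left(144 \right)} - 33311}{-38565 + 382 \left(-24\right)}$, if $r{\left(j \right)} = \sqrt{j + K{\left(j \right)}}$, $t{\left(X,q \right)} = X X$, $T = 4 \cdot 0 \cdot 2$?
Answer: $\frac{4757}{6819} \approx 0.69761$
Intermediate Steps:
$T = 0$ ($T = 0 \cdot 2 = 0$)
$t{\left(X,q \right)} = X^{2}$
$K{\left(B \right)} = 0$ ($K{\left(B \right)} = 0^{2} = 0$)
$r{\left(j \right)} = \sqrt{j}$ ($r{\left(j \right)} = \sqrt{j + 0} = \sqrt{j}$)
$\frac{r{\left(144 \right)} - 33311}{-38565 + 382 \left(-24\right)} = \frac{\sqrt{144} - 33311}{-38565 + 382 \left(-24\right)} = \frac{12 - 33311}{-38565 - 9168} = - \frac{33299}{-47733} = \left(-33299\right) \left(- \frac{1}{47733}\right) = \frac{4757}{6819}$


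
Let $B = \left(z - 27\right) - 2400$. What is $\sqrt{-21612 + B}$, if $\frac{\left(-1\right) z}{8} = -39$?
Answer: $i \sqrt{23727} \approx 154.04 i$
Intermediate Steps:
$z = 312$ ($z = \left(-8\right) \left(-39\right) = 312$)
$B = -2115$ ($B = \left(312 - 27\right) - 2400 = 285 - 2400 = -2115$)
$\sqrt{-21612 + B} = \sqrt{-21612 - 2115} = \sqrt{-23727} = i \sqrt{23727}$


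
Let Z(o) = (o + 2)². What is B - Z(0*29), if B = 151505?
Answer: 151501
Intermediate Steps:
Z(o) = (2 + o)²
B - Z(0*29) = 151505 - (2 + 0*29)² = 151505 - (2 + 0)² = 151505 - 1*2² = 151505 - 1*4 = 151505 - 4 = 151501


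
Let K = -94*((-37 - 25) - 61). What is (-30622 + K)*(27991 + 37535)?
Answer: -1248925560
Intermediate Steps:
K = 11562 (K = -94*(-62 - 61) = -94*(-123) = 11562)
(-30622 + K)*(27991 + 37535) = (-30622 + 11562)*(27991 + 37535) = -19060*65526 = -1248925560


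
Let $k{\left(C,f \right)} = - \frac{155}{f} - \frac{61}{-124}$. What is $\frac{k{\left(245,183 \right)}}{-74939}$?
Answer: $\frac{8057}{1700515788} \approx 4.738 \cdot 10^{-6}$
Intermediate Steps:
$k{\left(C,f \right)} = \frac{61}{124} - \frac{155}{f}$ ($k{\left(C,f \right)} = - \frac{155}{f} - - \frac{61}{124} = - \frac{155}{f} + \frac{61}{124} = \frac{61}{124} - \frac{155}{f}$)
$\frac{k{\left(245,183 \right)}}{-74939} = \frac{\frac{61}{124} - \frac{155}{183}}{-74939} = \left(\frac{61}{124} - \frac{155}{183}\right) \left(- \frac{1}{74939}\right) = \left(- \frac{8057}{22692}\right) \left(- \frac{1}{74939}\right) = \frac{8057}{1700515788}$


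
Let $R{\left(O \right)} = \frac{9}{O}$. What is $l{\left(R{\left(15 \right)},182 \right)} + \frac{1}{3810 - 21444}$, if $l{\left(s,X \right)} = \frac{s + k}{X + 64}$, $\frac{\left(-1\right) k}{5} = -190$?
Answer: $\frac{6984431}{1807485} \approx 3.8642$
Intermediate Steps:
$k = 950$ ($k = \left(-5\right) \left(-190\right) = 950$)
$l{\left(s,X \right)} = \frac{950 + s}{64 + X}$ ($l{\left(s,X \right)} = \frac{s + 950}{X + 64} = \frac{950 + s}{64 + X}$)
$l{\left(R{\left(15 \right)},182 \right)} + \frac{1}{3810 - 21444} = \frac{950 + \frac{9}{15}}{64 + 182} + \frac{1}{3810 - 21444} = \frac{950 + 9 \cdot \frac{1}{15}}{246} + \frac{1}{-17634} = \frac{950 + \frac{3}{5}}{246} - \frac{1}{17634} = \frac{1}{246} \cdot \frac{4753}{5} - \frac{1}{17634} = \frac{4753}{1230} - \frac{1}{17634} = \frac{6984431}{1807485}$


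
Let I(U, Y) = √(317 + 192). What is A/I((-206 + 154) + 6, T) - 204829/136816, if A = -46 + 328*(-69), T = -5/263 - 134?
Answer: -204829/136816 - 22678*√509/509 ≈ -1006.7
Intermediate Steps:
T = -35247/263 (T = -5*1/263 - 134 = -5/263 - 134 = -35247/263 ≈ -134.02)
A = -22678 (A = -46 - 22632 = -22678)
I(U, Y) = √509
A/I((-206 + 154) + 6, T) - 204829/136816 = -22678*√509/509 - 204829/136816 = -204829/136816 - 22678*√509/509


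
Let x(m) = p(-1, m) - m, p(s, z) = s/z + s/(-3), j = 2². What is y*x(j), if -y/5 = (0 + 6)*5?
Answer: 1175/2 ≈ 587.50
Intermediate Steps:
j = 4
p(s, z) = -s/3 + s/z (p(s, z) = s/z + s*(-⅓) = s/z - s/3 = -s/3 + s/z)
x(m) = ⅓ - m - 1/m (x(m) = (-⅓*(-1) - 1/m) - m = (⅓ - 1/m) - m = ⅓ - m - 1/m)
y = -150 (y = -5*(0 + 6)*5 = -30*5 = -5*30 = -150)
y*x(j) = -150*(⅓ - 1*4 - 1/4) = -150*(⅓ - 4 - 1*¼) = -150*(⅓ - 4 - ¼) = -150*(-47/12) = 1175/2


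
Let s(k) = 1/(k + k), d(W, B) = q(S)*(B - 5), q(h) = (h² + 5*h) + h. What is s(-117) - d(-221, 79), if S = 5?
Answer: -952381/234 ≈ -4070.0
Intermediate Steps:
q(h) = h² + 6*h
d(W, B) = -275 + 55*B (d(W, B) = (5*(6 + 5))*(B - 5) = (5*11)*(-5 + B) = 55*(-5 + B) = -275 + 55*B)
s(k) = 1/(2*k)
s(-117) - d(-221, 79) = (½)/(-117) - (-275 + 55*79) = (½)*(-1/117) - (-275 + 4345) = -1/234 - 1*4070 = -1/234 - 4070 = -952381/234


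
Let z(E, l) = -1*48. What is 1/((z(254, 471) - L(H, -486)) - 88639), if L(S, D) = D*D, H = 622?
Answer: -1/324883 ≈ -3.0780e-6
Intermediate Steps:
z(E, l) = -48
L(S, D) = D**2
1/((z(254, 471) - L(H, -486)) - 88639) = 1/((-48 - 1*(-486)**2) - 88639) = 1/((-48 - 1*236196) - 88639) = 1/((-48 - 236196) - 88639) = 1/(-236244 - 88639) = 1/(-324883) = -1/324883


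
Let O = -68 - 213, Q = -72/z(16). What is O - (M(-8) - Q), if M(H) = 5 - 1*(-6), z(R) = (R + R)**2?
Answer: -37385/128 ≈ -292.07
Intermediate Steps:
z(R) = 4*R**2 (z(R) = (2*R)**2 = 4*R**2)
M(H) = 11 (M(H) = 5 + 6 = 11)
Q = -9/128 (Q = -72/(4*16**2) = -72/(4*256) = -72/1024 = -72*1/1024 = -9/128 ≈ -0.070313)
O = -281
O - (M(-8) - Q) = -281 - (11 - 1*(-9/128)) = -281 - (11 + 9/128) = -281 - 1*1417/128 = -281 - 1417/128 = -37385/128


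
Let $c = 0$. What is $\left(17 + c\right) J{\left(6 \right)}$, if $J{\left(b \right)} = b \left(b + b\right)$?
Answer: $1224$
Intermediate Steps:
$J{\left(b \right)} = 2 b^{2}$ ($J{\left(b \right)} = b 2 b = 2 b^{2}$)
$\left(17 + c\right) J{\left(6 \right)} = \left(17 + 0\right) 2 \cdot 6^{2} = 17 \cdot 2 \cdot 36 = 17 \cdot 72 = 1224$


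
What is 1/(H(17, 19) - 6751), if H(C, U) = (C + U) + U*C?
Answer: -1/6392 ≈ -0.00015645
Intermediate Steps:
H(C, U) = C + U + C*U (H(C, U) = (C + U) + C*U = C + U + C*U)
1/(H(17, 19) - 6751) = 1/((17 + 19 + 17*19) - 6751) = 1/((17 + 19 + 323) - 6751) = 1/(359 - 6751) = 1/(-6392) = -1/6392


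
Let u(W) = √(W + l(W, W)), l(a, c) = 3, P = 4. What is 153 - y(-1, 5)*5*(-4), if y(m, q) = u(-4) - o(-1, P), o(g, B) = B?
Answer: 73 + 20*I ≈ 73.0 + 20.0*I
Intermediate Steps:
u(W) = √(3 + W) (u(W) = √(W + 3) = √(3 + W))
y(m, q) = -4 + I (y(m, q) = √(3 - 4) - 1*4 = √(-1) - 4 = I - 4 = -4 + I)
153 - y(-1, 5)*5*(-4) = 153 - (-4 + I)*5*(-4) = 153 - (-20 + 5*I)*(-4) = 153 - (80 - 20*I) = 153 + (-80 + 20*I) = 73 + 20*I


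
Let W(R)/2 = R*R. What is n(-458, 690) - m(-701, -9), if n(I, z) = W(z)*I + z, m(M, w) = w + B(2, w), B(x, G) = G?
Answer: -436106892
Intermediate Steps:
W(R) = 2*R**2 (W(R) = 2*(R*R) = 2*R**2)
m(M, w) = 2*w (m(M, w) = w + w = 2*w)
n(I, z) = z + 2*I*z**2 (n(I, z) = (2*z**2)*I + z = 2*I*z**2 + z = z + 2*I*z**2)
n(-458, 690) - m(-701, -9) = 690*(1 + 2*(-458)*690) - 2*(-9) = 690*(1 - 632040) - 1*(-18) = 690*(-632039) + 18 = -436106910 + 18 = -436106892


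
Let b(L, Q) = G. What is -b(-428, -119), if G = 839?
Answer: -839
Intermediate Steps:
b(L, Q) = 839
-b(-428, -119) = -1*839 = -839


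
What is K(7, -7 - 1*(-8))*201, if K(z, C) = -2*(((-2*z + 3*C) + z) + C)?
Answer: 1206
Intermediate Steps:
K(z, C) = -8*C + 2*z (K(z, C) = -2*((-z + 3*C) + C) = -2*(-z + 4*C) = -8*C + 2*z)
K(7, -7 - 1*(-8))*201 = (-8*(-7 - 1*(-8)) + 2*7)*201 = (-8*(-7 + 8) + 14)*201 = (-8*1 + 14)*201 = (-8 + 14)*201 = 6*201 = 1206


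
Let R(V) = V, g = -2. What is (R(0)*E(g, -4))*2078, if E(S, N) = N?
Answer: 0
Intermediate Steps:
(R(0)*E(g, -4))*2078 = (0*(-4))*2078 = 0*2078 = 0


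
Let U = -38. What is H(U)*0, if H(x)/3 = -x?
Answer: 0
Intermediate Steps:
H(x) = -3*x (H(x) = 3*(-x) = -3*x)
H(U)*0 = -3*(-38)*0 = 114*0 = 0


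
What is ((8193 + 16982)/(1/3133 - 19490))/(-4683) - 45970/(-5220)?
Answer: 438190780533823/49756019912298 ≈ 8.8068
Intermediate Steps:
((8193 + 16982)/(1/3133 - 19490))/(-4683) - 45970/(-5220) = (25175/(1/3133 - 19490))*(-1/4683) - 45970*(-1/5220) = (25175/(-61062169/3133))*(-1/4683) + 4597/522 = (25175*(-3133/61062169))*(-1/4683) + 4597/522 = -78873275/61062169*(-1/4683) + 4597/522 = 78873275/285954137427 + 4597/522 = 438190780533823/49756019912298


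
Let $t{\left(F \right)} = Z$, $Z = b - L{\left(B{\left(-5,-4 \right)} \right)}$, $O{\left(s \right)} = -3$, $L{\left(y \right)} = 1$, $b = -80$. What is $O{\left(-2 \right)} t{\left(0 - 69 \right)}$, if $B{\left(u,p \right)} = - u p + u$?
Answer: $243$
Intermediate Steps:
$B{\left(u,p \right)} = u - p u$ ($B{\left(u,p \right)} = - p u + u = u - p u$)
$Z = -81$ ($Z = -80 - 1 = -81$)
$t{\left(F \right)} = -81$
$O{\left(-2 \right)} t{\left(0 - 69 \right)} = \left(-3\right) \left(-81\right) = 243$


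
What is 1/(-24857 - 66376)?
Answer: -1/91233 ≈ -1.0961e-5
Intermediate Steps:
1/(-24857 - 66376) = 1/(-91233) = -1/91233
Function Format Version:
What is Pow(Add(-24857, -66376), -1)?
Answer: Rational(-1, 91233) ≈ -1.0961e-5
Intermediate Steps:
Pow(Add(-24857, -66376), -1) = Pow(-91233, -1) = Rational(-1, 91233)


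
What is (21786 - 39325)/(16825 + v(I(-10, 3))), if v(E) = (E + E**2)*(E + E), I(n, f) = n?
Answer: -17539/15025 ≈ -1.1673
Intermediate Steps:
v(E) = 2*E*(E + E**2) (v(E) = (E + E**2)*(2*E) = 2*E*(E + E**2))
(21786 - 39325)/(16825 + v(I(-10, 3))) = (21786 - 39325)/(16825 + 2*(-10)**2*(1 - 10)) = -17539/(16825 + 2*100*(-9)) = -17539/(16825 - 1800) = -17539/15025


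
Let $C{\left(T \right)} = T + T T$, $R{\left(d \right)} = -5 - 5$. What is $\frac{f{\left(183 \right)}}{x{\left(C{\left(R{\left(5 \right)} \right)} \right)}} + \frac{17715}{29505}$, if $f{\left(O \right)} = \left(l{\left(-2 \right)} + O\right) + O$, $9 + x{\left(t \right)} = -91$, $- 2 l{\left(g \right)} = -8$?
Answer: $- \frac{60969}{19670} \approx -3.0996$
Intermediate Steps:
$l{\left(g \right)} = 4$ ($l{\left(g \right)} = \left(- \frac{1}{2}\right) \left(-8\right) = 4$)
$R{\left(d \right)} = -10$ ($R{\left(d \right)} = -5 - 5 = -10$)
$C{\left(T \right)} = T + T^{2}$
$x{\left(t \right)} = -100$ ($x{\left(t \right)} = -9 - 91 = -100$)
$f{\left(O \right)} = 4 + 2 O$ ($f{\left(O \right)} = \left(4 + O\right) + O = 4 + 2 O$)
$\frac{f{\left(183 \right)}}{x{\left(C{\left(R{\left(5 \right)} \right)} \right)}} + \frac{17715}{29505} = \frac{4 + 2 \cdot 183}{-100} + \frac{17715}{29505} = \left(4 + 366\right) \left(- \frac{1}{100}\right) + 17715 \cdot \frac{1}{29505} = 370 \left(- \frac{1}{100}\right) + \frac{1181}{1967} = - \frac{37}{10} + \frac{1181}{1967} = - \frac{60969}{19670}$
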